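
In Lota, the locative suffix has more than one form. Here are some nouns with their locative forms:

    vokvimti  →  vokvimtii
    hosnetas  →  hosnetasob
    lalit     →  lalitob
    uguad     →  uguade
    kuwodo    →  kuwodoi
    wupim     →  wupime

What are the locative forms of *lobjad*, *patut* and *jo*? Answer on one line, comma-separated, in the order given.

lobjade, patutob, joi

The pattern is voicing of the final sound: -ob when the stem ends in a voiceless consonant (*hosnetas*, *lalit*); -e when the stem ends in a voiced consonant (*uguad*, *wupim*); -i when the stem ends in a vowel (*vokvimti*, *kuwodo*).
Since the final sound of *lobjad* is /d/ (a voiced consonant), it takes -e, giving *lobjade*.
The final sound of *patut* is /t/, which is a voiceless consonant, so the suffix is -ob, giving *patutob*.
Since the final sound of *jo* is /o/ (a vowel), it takes -i, giving *joi*.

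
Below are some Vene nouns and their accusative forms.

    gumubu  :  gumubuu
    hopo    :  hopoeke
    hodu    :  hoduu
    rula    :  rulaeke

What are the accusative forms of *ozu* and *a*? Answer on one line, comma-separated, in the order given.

ozuu, aeke

The suffix is conditioned by the last vowel: -u when the last vowel of the stem is a high vowel (*gumubu*, *hodu*); -eke when the last vowel of the stem is a non-high vowel (*hopo*, *rula*).
Since the last vowel of *ozu* is /u/ (a high vowel), it takes -u, giving *ozuu*.
The last vowel of *a* is /a/, which is a non-high vowel, so the suffix is -eke, giving *aeke*.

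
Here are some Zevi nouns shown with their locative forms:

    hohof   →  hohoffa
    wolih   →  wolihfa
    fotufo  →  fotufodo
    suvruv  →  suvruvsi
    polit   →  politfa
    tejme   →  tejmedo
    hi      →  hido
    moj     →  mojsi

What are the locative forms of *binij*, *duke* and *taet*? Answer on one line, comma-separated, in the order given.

The suffix is conditioned by the final sound: -fa when the stem ends in a voiceless consonant (*hohof*, *wolih*, *polit*); -si when the stem ends in a voiced consonant (*suvruv*, *moj*); -do when the stem ends in a vowel (*fotufo*, *tejme*, *hi*).
*binij*: final sound = /j/, a voiced consonant → -si → *binijsi*.
*duke*: final sound = /e/, a vowel → -do → *dukedo*.
The final sound of *taet* is /t/, which is a voiceless consonant, so the suffix is -fa, giving *taetfa*.

binijsi, dukedo, taetfa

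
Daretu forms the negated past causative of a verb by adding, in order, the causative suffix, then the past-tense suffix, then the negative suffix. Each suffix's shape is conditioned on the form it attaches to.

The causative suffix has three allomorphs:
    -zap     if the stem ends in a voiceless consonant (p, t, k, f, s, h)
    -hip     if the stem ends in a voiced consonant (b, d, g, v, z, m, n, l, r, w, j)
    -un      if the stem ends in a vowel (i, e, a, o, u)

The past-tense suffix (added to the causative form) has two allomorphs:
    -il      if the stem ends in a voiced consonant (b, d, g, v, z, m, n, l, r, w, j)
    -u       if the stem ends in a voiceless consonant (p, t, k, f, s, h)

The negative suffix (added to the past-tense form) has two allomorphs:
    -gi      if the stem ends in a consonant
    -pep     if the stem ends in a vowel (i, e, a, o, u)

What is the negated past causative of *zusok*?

*zusok*: final sound = /k/, a voiceless consonant → -zap → *zusokzap*.
The causative form *zusokzap* — final consonant /p/ (voiceless) → -u → *zusokzapu*.
Since the final sound of the past-tense form *zusokzapu* is /u/ (a vowel), it takes -pep, giving *zusokzapupep*.

zusokzapupep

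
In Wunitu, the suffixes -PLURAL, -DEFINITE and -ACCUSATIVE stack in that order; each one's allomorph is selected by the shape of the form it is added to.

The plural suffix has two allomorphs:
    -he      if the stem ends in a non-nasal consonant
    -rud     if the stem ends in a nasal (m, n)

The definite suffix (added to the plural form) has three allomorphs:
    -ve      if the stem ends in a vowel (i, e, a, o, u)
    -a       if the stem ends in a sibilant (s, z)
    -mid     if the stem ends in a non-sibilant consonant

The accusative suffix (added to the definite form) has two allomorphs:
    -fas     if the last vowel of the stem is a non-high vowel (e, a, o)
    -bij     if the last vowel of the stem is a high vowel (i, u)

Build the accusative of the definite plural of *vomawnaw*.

*vomawnaw* — final consonant /w/ (non-nasal) → -he → *vomawnawhe*.
The plural form *vomawnawhe*: final sound = /e/, a vowel → -ve → *vomawnawheve*.
The definite form *vomawnawheve*: last vowel = /e/, a non-high vowel → -fas → *vomawnawhevefas*.

vomawnawhevefas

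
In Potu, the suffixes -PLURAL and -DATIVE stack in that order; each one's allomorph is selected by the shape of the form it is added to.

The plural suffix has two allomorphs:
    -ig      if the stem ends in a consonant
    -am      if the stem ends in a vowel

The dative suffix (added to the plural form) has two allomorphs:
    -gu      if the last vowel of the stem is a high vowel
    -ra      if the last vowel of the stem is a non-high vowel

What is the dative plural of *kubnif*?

kubnifiggu

*kubnif*: final sound = /f/, a consonant → -ig → *kubnifig*.
Since the last vowel of the plural form *kubnifig* is /i/ (a high vowel), it takes -gu, giving *kubnifiggu*.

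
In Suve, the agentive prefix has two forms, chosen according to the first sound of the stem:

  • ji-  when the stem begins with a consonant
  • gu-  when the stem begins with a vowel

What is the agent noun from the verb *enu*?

guenu

*enu*: first sound = /e/, a vowel → gu- → *guenu*.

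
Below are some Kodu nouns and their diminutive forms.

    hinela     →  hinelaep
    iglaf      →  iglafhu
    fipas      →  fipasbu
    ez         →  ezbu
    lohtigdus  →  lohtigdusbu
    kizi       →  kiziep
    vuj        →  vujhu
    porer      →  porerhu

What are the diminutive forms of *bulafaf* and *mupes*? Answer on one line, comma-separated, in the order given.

bulafafhu, mupesbu

The suffix is conditioned by the final sound: -bu when the stem ends in a sibilant (*fipas*, *ez*, *lohtigdus*); -hu when the stem ends in a non-sibilant consonant (*iglaf*, *vuj*, *porer*); -ep when the stem ends in a vowel (*hinela*, *kizi*).
The final sound of *bulafaf* is /f/, which is a non-sibilant consonant, so the suffix is -hu, giving *bulafafhu*.
The final sound of *mupes* is /s/, which is a sibilant, so the suffix is -bu, giving *mupesbu*.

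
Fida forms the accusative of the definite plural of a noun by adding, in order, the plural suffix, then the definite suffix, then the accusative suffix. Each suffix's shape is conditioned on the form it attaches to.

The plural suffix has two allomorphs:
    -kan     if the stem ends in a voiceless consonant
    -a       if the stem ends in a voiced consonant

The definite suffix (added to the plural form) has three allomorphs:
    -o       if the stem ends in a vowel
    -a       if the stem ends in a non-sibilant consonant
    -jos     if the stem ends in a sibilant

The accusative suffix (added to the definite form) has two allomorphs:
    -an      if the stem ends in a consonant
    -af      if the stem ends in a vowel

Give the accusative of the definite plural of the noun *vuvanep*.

vuvanepkanaaf

*vuvanep* — final consonant /p/ (voiceless) → -kan → *vuvanepkan*.
The final sound of the plural form *vuvanepkan* is /n/, which is a non-sibilant consonant, so the definite suffix is -a, giving *vuvanepkana*.
The definite form *vuvanepkana* — final sound /a/ (a vowel) → -af → *vuvanepkanaaf*.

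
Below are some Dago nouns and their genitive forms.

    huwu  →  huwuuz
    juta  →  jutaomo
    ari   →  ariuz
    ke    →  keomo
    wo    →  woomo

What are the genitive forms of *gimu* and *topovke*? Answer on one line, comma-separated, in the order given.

gimuuz, topovkeomo

The pattern is height harmony: -uz when the last vowel of the stem is a high vowel (*huwu*, *ari*); -omo when the last vowel of the stem is a non-high vowel (*juta*, *ke*, *wo*).
*gimu* — last vowel /u/ (a high vowel) → -uz → *gimuuz*.
The last vowel of *topovke* is /e/, which is a non-high vowel, so the suffix is -omo, giving *topovkeomo*.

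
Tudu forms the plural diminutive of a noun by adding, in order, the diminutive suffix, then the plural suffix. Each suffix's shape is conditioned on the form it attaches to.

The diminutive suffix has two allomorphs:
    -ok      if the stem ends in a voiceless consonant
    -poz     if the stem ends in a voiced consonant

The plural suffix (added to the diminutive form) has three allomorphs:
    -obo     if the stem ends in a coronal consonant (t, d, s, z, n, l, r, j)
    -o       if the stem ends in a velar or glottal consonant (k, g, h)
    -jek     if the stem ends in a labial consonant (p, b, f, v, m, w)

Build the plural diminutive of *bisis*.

bisisoko

*bisis* — final consonant /s/ (voiceless) → -ok → *bisisok*.
The diminutive form *bisisok*: final consonant = /k/, velar/glottal → -o → *bisisoko*.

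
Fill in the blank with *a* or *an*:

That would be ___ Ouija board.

The indefinite article is chosen by the initial *sound* of the following word, not its spelling.
*Ouija* begins with the sound /wiː/ (pronounced /ˈwiːdʒə/) — a consonant sound.
So the article is *a*: That would be a Ouija board.

a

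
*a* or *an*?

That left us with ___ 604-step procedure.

a

The indefinite article is chosen by the initial *sound* of the following word, not its spelling.
The number *604* is spoken "six hundred …", beginning with /sɪks/ — a consonant sound.
So the article is *a*: That left us with a 604-step procedure.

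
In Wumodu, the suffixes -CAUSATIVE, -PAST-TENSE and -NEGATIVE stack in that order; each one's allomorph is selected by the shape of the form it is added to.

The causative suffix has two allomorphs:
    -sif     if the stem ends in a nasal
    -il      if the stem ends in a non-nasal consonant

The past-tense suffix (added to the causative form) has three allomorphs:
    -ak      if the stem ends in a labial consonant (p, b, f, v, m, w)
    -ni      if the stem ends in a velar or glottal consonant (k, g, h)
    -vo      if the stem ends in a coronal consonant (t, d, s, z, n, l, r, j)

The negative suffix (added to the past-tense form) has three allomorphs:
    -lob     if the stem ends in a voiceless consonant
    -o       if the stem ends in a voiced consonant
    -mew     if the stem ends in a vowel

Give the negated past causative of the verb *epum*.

epumsifaklob

*epum*: final consonant = /m/, a nasal → -sif → *epumsif*.
The causative form *epumsif* — final consonant /f/ (labial) → -ak → *epumsifak*.
The past-tense form *epumsifak* — final sound /k/ (a voiceless consonant) → -lob → *epumsifaklob*.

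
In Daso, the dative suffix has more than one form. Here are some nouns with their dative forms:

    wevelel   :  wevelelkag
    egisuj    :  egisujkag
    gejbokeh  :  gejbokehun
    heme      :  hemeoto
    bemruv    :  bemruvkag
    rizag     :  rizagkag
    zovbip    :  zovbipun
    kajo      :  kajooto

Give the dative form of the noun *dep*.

depun

The suffix is conditioned by the final sound: -un when the stem ends in a voiceless consonant (*gejbokeh*, *zovbip*); -kag when the stem ends in a voiced consonant (*wevelel*, *egisuj*, *bemruv*, *rizag*); -oto when the stem ends in a vowel (*heme*, *kajo*).
The final sound of *dep* is /p/, which is a voiceless consonant, so the suffix is -un, giving *depun*.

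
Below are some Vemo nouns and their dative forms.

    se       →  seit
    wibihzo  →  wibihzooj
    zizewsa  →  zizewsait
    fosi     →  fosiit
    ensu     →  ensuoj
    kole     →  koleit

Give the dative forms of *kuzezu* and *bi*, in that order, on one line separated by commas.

The pattern is rounding harmony: -oj when the last vowel of the stem is a rounded vowel (*wibihzo*, *ensu*); -it when the last vowel of the stem is an unrounded vowel (*se*, *zizewsa*, *fosi*, *kole*).
The last vowel of *kuzezu* is /u/, which is a rounded vowel, so the suffix is -oj, giving *kuzezuoj*.
The last vowel of *bi* is /i/, which is an unrounded vowel, so the suffix is -it, giving *biit*.

kuzezuoj, biit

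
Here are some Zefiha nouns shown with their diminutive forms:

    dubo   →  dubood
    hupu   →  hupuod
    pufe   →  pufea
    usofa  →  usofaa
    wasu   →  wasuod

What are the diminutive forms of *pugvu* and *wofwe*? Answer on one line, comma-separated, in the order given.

The pattern is rounding harmony: -od when the last vowel of the stem is a rounded vowel (*dubo*, *hupu*, *wasu*); -a when the last vowel of the stem is an unrounded vowel (*pufe*, *usofa*).
The last vowel of *pugvu* is /u/, which is a rounded vowel, so the suffix is -od, giving *pugvuod*.
Since the last vowel of *wofwe* is /e/ (an unrounded vowel), it takes -a, giving *wofwea*.

pugvuod, wofwea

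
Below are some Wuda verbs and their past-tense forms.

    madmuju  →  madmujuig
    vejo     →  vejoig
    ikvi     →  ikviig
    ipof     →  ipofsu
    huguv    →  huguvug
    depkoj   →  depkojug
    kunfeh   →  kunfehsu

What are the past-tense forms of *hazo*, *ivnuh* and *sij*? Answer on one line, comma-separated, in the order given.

Looking at the final sound of each stem: -su when the stem ends in a voiceless consonant (*ipof*, *kunfeh*); -ug when the stem ends in a voiced consonant (*huguv*, *depkoj*); -ig when the stem ends in a vowel (*madmuju*, *vejo*, *ikvi*).
The final sound of *hazo* is /o/, which is a vowel, so the suffix is -ig, giving *hazoig*.
The final sound of *ivnuh* is /h/, which is a voiceless consonant, so the suffix is -su, giving *ivnuhsu*.
Since the final sound of *sij* is /j/ (a voiced consonant), it takes -ug, giving *sijug*.

hazoig, ivnuhsu, sijug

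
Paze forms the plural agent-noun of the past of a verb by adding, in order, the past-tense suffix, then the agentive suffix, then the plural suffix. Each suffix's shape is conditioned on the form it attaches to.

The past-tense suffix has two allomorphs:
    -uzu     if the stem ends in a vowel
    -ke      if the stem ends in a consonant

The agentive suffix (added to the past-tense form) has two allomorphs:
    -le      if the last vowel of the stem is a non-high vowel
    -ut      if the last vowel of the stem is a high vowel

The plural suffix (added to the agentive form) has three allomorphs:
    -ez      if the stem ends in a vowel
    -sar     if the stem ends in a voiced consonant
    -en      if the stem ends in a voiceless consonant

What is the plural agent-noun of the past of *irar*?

irarkeleez

*irar*: final sound = /r/, a consonant → -ke → *irarke*.
The past-tense form *irarke* — last vowel /e/ (a non-high vowel) → -le → *irarkele*.
The final sound of the agentive form *irarkele* is /e/, which is a vowel, so the plural suffix is -ez, giving *irarkeleez*.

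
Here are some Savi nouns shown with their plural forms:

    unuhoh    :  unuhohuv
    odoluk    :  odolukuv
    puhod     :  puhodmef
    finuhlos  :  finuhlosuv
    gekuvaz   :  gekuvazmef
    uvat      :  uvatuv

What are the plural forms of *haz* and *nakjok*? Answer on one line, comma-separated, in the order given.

hazmef, nakjokuv

The pattern is voicing of the final consonant: -uv when the stem ends in a voiceless consonant (*unuhoh*, *odoluk*, *finuhlos*, *uvat*); -mef when the stem ends in a voiced consonant (*puhod*, *gekuvaz*).
*haz* — final consonant /z/ (voiced) → -mef → *hazmef*.
Since the final consonant of *nakjok* is /k/ (voiceless), it takes -uv, giving *nakjokuv*.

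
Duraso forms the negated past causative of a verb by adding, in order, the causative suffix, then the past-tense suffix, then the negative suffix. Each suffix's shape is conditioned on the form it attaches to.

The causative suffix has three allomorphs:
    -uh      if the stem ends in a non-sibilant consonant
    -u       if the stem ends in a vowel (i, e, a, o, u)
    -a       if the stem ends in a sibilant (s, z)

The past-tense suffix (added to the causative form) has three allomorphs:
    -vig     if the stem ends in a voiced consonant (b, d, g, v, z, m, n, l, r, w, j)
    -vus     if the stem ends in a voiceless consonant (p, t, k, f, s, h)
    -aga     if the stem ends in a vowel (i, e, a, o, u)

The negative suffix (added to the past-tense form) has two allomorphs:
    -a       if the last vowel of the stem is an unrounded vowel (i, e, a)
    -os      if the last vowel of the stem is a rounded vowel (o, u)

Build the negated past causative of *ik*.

ikuhvusos

*ik*: final sound = /k/, a non-sibilant consonant → -uh → *ikuh*.
Since the final sound of the causative form *ikuh* is /h/ (a voiceless consonant), it takes -vus, giving *ikuhvus*.
The past-tense form *ikuhvus* — last vowel /u/ (a rounded vowel) → -os → *ikuhvusos*.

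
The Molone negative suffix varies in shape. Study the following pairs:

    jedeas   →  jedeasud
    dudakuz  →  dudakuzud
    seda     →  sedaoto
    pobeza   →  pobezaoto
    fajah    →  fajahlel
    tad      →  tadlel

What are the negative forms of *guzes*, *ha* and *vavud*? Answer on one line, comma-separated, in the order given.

The suffix is conditioned by the final sound: -ud when the stem ends in a sibilant (*jedeas*, *dudakuz*); -lel when the stem ends in a non-sibilant consonant (*fajah*, *tad*); -oto when the stem ends in a vowel (*seda*, *pobeza*).
Since the final sound of *guzes* is /s/ (a sibilant), it takes -ud, giving *guzesud*.
Since the final sound of *ha* is /a/ (a vowel), it takes -oto, giving *haoto*.
*vavud* — final sound /d/ (a non-sibilant consonant) → -lel → *vavudlel*.

guzesud, haoto, vavudlel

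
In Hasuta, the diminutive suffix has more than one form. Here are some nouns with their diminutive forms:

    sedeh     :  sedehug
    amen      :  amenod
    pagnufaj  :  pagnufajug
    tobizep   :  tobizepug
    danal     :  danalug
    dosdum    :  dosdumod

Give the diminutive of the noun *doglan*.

doglanod

The pattern is nasality of the final consonant: -od when the stem ends in a nasal (*amen*, *dosdum*); -ug when the stem ends in a non-nasal consonant (*sedeh*, *pagnufaj*, *tobizep*, *danal*).
Since the final consonant of *doglan* is /n/ (a nasal), it takes -od, giving *doglanod*.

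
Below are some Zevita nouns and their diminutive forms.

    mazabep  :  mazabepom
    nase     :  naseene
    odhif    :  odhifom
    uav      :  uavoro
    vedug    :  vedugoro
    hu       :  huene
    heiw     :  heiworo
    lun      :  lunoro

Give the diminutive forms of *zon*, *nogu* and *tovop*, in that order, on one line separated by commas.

zonoro, noguene, tovopom

The pattern is voicing of the final sound: -om when the stem ends in a voiceless consonant (*mazabep*, *odhif*); -oro when the stem ends in a voiced consonant (*uav*, *vedug*, *heiw*, *lun*); -ene when the stem ends in a vowel (*nase*, *hu*).
The final sound of *zon* is /n/, which is a voiced consonant, so the suffix is -oro, giving *zonoro*.
*nogu*: final sound = /u/, a vowel → -ene → *noguene*.
The final sound of *tovop* is /p/, which is a voiceless consonant, so the suffix is -om, giving *tovopom*.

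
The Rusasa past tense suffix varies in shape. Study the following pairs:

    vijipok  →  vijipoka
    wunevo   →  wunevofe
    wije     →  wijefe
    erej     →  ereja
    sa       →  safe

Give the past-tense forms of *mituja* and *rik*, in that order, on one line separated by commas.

mitujafe, rika

Looking at the final sound of each stem: -a when the stem ends in a consonant (*vijipok*, *erej*); -fe when the stem ends in a vowel (*wunevo*, *wije*, *sa*).
*mituja*: final sound = /a/, a vowel → -fe → *mitujafe*.
*rik*: final sound = /k/, a consonant → -a → *rika*.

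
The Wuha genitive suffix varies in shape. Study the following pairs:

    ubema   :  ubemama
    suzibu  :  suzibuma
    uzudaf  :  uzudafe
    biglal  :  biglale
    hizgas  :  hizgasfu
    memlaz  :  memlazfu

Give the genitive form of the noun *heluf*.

The suffix is conditioned by the final sound: -fu when the stem ends in a sibilant (*hizgas*, *memlaz*); -e when the stem ends in a non-sibilant consonant (*uzudaf*, *biglal*); -ma when the stem ends in a vowel (*ubema*, *suzibu*).
*heluf*: final sound = /f/, a non-sibilant consonant → -e → *helufe*.

helufe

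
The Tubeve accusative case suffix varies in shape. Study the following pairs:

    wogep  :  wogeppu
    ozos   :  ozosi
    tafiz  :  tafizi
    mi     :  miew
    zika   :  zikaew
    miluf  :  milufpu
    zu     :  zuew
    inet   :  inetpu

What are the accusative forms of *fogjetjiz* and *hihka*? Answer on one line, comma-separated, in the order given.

The alternation tracks the final sound of the stem — -i when the stem ends in a sibilant (*ozos*, *tafiz*); -pu when the stem ends in a non-sibilant consonant (*wogep*, *miluf*, *inet*); -ew when the stem ends in a vowel (*mi*, *zika*, *zu*).
The final sound of *fogjetjiz* is /z/, which is a sibilant, so the suffix is -i, giving *fogjetjizi*.
*hihka* — final sound /a/ (a vowel) → -ew → *hihkaew*.

fogjetjizi, hihkaew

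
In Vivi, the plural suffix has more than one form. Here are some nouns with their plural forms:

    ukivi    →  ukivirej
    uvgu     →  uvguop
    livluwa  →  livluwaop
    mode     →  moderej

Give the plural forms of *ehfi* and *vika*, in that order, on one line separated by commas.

ehfirej, vikaop

The alternation tracks the last vowel of the stem — -rej when the last vowel of the stem is a front vowel (*ukivi*, *mode*); -op when the last vowel of the stem is a back vowel (*uvgu*, *livluwa*).
*ehfi* — last vowel /i/ (a front vowel) → -rej → *ehfirej*.
*vika*: last vowel = /a/, a back vowel → -op → *vikaop*.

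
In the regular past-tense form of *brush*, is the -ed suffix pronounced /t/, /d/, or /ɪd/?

The stem *brush* ends in a voiceless consonant other than /t/.
The -ed suffix is realized as /ɪd/ after /t, d/; as /t/ after other voiceless consonants; and as /d/ after other voiced sounds.
So -ed on *brush* is pronounced /t/.

/t/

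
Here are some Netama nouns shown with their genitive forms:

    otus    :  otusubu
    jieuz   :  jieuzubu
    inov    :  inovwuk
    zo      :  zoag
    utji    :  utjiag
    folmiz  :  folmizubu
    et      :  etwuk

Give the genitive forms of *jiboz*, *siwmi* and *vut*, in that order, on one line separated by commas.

jibozubu, siwmiag, vutwuk

The suffix is conditioned by the final sound: -ubu when the stem ends in a sibilant (*otus*, *jieuz*, *folmiz*); -wuk when the stem ends in a non-sibilant consonant (*inov*, *et*); -ag when the stem ends in a vowel (*zo*, *utji*).
*jiboz*: final sound = /z/, a sibilant → -ubu → *jibozubu*.
*siwmi*: final sound = /i/, a vowel → -ag → *siwmiag*.
*vut*: final sound = /t/, a non-sibilant consonant → -wuk → *vutwuk*.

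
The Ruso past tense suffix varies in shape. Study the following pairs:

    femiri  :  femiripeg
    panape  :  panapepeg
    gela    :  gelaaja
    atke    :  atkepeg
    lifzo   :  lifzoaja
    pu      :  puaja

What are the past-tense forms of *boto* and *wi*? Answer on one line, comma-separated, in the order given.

Looking at the last vowel of each stem: -peg when the last vowel of the stem is a front vowel (*femiri*, *panape*, *atke*); -aja when the last vowel of the stem is a back vowel (*gela*, *lifzo*, *pu*).
*boto* — last vowel /o/ (a back vowel) → -aja → *botoaja*.
Since the last vowel of *wi* is /i/ (a front vowel), it takes -peg, giving *wipeg*.

botoaja, wipeg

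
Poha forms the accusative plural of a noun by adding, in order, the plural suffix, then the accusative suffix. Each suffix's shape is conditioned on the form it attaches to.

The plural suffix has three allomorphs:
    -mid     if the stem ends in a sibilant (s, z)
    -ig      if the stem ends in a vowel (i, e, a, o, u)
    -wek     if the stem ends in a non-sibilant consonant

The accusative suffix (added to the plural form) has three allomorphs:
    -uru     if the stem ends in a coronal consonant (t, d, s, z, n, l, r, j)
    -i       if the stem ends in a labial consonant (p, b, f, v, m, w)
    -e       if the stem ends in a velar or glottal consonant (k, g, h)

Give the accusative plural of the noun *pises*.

pisesmiduru

*pises* — final sound /s/ (a sibilant) → -mid → *pisesmid*.
Since the final consonant of the plural form *pisesmid* is /d/ (coronal), it takes -uru, giving *pisesmiduru*.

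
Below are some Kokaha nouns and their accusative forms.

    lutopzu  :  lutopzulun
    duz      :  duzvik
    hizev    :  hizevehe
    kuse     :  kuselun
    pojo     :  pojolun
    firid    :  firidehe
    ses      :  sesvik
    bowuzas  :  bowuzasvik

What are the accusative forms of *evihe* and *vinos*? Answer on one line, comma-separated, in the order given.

The pattern is sibilance of the final sound: -vik when the stem ends in a sibilant (*duz*, *ses*, *bowuzas*); -ehe when the stem ends in a non-sibilant consonant (*hizev*, *firid*); -lun when the stem ends in a vowel (*lutopzu*, *kuse*, *pojo*).
The final sound of *evihe* is /e/, which is a vowel, so the suffix is -lun, giving *evihelun*.
The final sound of *vinos* is /s/, which is a sibilant, so the suffix is -vik, giving *vinosvik*.

evihelun, vinosvik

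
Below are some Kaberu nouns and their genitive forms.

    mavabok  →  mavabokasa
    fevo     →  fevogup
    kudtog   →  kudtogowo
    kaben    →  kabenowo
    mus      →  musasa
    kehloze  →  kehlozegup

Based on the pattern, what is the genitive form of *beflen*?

beflenowo

The suffix is conditioned by the final sound: -asa when the stem ends in a voiceless consonant (*mavabok*, *mus*); -owo when the stem ends in a voiced consonant (*kudtog*, *kaben*); -gup when the stem ends in a vowel (*fevo*, *kehloze*).
Since the final sound of *beflen* is /n/ (a voiced consonant), it takes -owo, giving *beflenowo*.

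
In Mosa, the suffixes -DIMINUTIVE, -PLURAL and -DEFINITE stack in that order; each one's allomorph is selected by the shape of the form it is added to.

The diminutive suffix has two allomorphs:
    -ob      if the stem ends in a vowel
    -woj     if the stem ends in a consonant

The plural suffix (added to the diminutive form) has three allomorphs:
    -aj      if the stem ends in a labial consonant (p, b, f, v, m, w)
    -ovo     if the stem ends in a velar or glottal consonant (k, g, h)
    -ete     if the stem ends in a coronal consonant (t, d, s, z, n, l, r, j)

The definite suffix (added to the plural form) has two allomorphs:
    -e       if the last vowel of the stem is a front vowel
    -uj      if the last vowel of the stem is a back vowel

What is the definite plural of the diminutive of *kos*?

koswojetee

The final sound of *kos* is /s/, which is a consonant, so the diminutive suffix is -woj, giving *koswoj*.
The final consonant of the diminutive form *koswoj* is /j/, which is coronal, so the plural suffix is -ete, giving *koswojete*.
The plural form *koswojete*: last vowel = /e/, a front vowel → -e → *koswojetee*.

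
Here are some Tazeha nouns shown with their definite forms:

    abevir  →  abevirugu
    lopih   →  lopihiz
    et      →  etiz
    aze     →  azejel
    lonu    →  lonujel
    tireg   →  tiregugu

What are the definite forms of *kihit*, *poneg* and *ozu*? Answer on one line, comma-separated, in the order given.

Looking at the final sound of each stem: -iz when the stem ends in a voiceless consonant (*lopih*, *et*); -ugu when the stem ends in a voiced consonant (*abevir*, *tireg*); -jel when the stem ends in a vowel (*aze*, *lonu*).
*kihit* — final sound /t/ (a voiceless consonant) → -iz → *kihitiz*.
*poneg*: final sound = /g/, a voiced consonant → -ugu → *ponegugu*.
*ozu*: final sound = /u/, a vowel → -jel → *ozujel*.

kihitiz, ponegugu, ozujel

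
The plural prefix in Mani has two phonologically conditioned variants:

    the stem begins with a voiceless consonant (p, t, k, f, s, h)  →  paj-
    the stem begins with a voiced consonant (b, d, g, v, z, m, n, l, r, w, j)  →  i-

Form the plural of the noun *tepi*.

pajtepi

Since the first consonant of *tepi* is /t/ (voiceless), it takes paj-, giving *pajtepi*.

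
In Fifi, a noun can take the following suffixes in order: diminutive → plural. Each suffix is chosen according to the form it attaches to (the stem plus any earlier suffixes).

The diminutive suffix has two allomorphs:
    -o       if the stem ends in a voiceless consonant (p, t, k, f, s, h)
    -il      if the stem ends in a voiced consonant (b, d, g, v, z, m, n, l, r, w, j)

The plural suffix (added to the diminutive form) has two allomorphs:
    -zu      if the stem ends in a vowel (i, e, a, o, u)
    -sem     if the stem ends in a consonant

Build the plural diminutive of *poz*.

*poz*: final consonant = /z/, voiced → -il → *pozil*.
The diminutive form *pozil* — final sound /l/ (a consonant) → -sem → *pozilsem*.

pozilsem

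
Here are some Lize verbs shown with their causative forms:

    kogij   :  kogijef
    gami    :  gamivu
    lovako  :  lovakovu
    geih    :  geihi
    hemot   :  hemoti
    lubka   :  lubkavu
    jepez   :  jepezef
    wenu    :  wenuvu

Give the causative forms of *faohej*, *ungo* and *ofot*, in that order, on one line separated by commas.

faohejef, ungovu, ofoti

Looking at the final sound of each stem: -i when the stem ends in a voiceless consonant (*geih*, *hemot*); -ef when the stem ends in a voiced consonant (*kogij*, *jepez*); -vu when the stem ends in a vowel (*gami*, *lovako*, *lubka*, *wenu*).
Since the final sound of *faohej* is /j/ (a voiced consonant), it takes -ef, giving *faohejef*.
Since the final sound of *ungo* is /o/ (a vowel), it takes -vu, giving *ungovu*.
*ofot* — final sound /t/ (a voiceless consonant) → -i → *ofoti*.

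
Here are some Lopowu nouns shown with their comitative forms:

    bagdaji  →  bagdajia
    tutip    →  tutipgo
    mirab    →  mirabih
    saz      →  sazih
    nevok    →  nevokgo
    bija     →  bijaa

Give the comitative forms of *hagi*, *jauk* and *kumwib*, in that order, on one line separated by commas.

hagia, jaukgo, kumwibih

The pattern is voicing of the final sound: -go when the stem ends in a voiceless consonant (*tutip*, *nevok*); -ih when the stem ends in a voiced consonant (*mirab*, *saz*); -a when the stem ends in a vowel (*bagdaji*, *bija*).
The final sound of *hagi* is /i/, which is a vowel, so the suffix is -a, giving *hagia*.
The final sound of *jauk* is /k/, which is a voiceless consonant, so the suffix is -go, giving *jaukgo*.
*kumwib* — final sound /b/ (a voiced consonant) → -ih → *kumwibih*.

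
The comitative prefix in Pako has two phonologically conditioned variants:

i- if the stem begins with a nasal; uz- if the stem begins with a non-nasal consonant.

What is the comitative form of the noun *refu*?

uzrefu

The first consonant of *refu* is /r/, which is non-nasal, so the prefix is uz-, giving *uzrefu*.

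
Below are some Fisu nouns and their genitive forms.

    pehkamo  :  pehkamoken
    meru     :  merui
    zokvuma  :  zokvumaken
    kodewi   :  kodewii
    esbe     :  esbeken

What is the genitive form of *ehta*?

ehtaken

The alternation tracks the last vowel of the stem — -i when the last vowel of the stem is a high vowel (*meru*, *kodewi*); -ken when the last vowel of the stem is a non-high vowel (*pehkamo*, *zokvuma*, *esbe*).
Since the last vowel of *ehta* is /a/ (a non-high vowel), it takes -ken, giving *ehtaken*.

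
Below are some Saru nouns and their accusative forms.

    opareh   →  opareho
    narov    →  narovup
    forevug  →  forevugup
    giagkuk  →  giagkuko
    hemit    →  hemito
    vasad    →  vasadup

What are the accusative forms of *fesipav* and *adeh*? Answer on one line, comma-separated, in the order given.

fesipavup, adeho

Looking at the final consonant of each stem: -o when the stem ends in a voiceless consonant (*opareh*, *giagkuk*, *hemit*); -up when the stem ends in a voiced consonant (*narov*, *forevug*, *vasad*).
*fesipav* — final consonant /v/ (voiced) → -up → *fesipavup*.
Since the final consonant of *adeh* is /h/ (voiceless), it takes -o, giving *adeho*.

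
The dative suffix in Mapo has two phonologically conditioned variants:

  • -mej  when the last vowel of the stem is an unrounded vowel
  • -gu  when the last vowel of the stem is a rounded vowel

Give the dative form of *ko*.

kogu

Since the last vowel of *ko* is /o/ (a rounded vowel), it takes -gu, giving *kogu*.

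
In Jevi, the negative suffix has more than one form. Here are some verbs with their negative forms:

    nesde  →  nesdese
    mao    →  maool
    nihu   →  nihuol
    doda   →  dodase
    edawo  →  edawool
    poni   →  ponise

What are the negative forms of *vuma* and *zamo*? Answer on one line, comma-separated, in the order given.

vumase, zamool

The suffix is conditioned by the last vowel: -ol when the last vowel of the stem is a rounded vowel (*mao*, *nihu*, *edawo*); -se when the last vowel of the stem is an unrounded vowel (*nesde*, *doda*, *poni*).
Since the last vowel of *vuma* is /a/ (an unrounded vowel), it takes -se, giving *vumase*.
*zamo* — last vowel /o/ (a rounded vowel) → -ol → *zamool*.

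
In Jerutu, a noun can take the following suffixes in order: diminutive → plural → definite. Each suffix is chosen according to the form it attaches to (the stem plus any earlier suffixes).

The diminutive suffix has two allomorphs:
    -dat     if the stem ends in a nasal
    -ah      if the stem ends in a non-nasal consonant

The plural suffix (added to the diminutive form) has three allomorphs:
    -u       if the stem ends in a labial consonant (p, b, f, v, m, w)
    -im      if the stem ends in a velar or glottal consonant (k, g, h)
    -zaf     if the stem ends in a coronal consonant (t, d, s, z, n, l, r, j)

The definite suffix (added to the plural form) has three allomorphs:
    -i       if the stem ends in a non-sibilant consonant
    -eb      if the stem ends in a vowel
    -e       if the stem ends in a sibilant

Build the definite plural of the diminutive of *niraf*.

The final consonant of *niraf* is /f/, which is non-nasal, so the diminutive suffix is -ah, giving *nirafah*.
The diminutive form *nirafah*: final consonant = /h/, velar/glottal → -im → *nirafahim*.
The final sound of the plural form *nirafahim* is /m/, which is a non-sibilant consonant, so the definite suffix is -i, giving *nirafahimi*.

nirafahimi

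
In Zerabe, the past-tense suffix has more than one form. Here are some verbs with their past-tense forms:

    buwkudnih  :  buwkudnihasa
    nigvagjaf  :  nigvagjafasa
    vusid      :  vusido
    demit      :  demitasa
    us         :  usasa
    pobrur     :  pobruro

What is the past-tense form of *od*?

odo

The pattern is voicing of the final consonant: -asa when the stem ends in a voiceless consonant (*buwkudnih*, *nigvagjaf*, *demit*, *us*); -o when the stem ends in a voiced consonant (*vusid*, *pobrur*).
Since the final consonant of *od* is /d/ (voiced), it takes -o, giving *odo*.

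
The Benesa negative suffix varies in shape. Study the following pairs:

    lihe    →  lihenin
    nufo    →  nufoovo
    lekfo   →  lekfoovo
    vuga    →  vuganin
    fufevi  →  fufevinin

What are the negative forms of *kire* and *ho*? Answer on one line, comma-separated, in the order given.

Looking at the last vowel of each stem: -ovo when the last vowel of the stem is a rounded vowel (*nufo*, *lekfo*); -nin when the last vowel of the stem is an unrounded vowel (*lihe*, *vuga*, *fufevi*).
*kire*: last vowel = /e/, an unrounded vowel → -nin → *kirenin*.
Since the last vowel of *ho* is /o/ (a rounded vowel), it takes -ovo, giving *hoovo*.

kirenin, hoovo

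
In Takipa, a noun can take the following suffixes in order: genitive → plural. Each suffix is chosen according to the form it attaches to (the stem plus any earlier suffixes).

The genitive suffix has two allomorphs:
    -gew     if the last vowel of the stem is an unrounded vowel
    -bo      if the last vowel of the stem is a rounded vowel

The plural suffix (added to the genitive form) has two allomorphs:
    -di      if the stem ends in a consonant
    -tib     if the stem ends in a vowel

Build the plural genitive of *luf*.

*luf* — last vowel /u/ (a rounded vowel) → -bo → *lufbo*.
The final sound of the genitive form *lufbo* is /o/, which is a vowel, so the plural suffix is -tib, giving *lufbotib*.

lufbotib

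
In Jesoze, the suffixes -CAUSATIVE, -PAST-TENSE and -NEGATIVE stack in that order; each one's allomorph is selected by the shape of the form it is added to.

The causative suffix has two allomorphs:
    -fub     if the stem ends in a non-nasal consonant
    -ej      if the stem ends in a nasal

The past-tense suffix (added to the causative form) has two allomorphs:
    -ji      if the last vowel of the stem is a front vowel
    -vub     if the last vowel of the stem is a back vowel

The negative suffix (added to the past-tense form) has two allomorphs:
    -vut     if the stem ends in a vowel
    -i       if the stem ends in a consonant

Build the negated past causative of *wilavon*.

wilavonejjivut

*wilavon*: final consonant = /n/, a nasal → -ej → *wilavonej*.
The last vowel of the causative form *wilavonej* is /e/, which is a front vowel, so the past-tense suffix is -ji, giving *wilavonejji*.
Since the final sound of the past-tense form *wilavonejji* is /i/ (a vowel), it takes -vut, giving *wilavonejjivut*.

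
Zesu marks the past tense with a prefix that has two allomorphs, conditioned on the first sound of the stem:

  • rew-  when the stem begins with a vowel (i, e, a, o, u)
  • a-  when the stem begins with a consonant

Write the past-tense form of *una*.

rewuna

*una* — first sound /u/ (a vowel) → rew- → *rewuna*.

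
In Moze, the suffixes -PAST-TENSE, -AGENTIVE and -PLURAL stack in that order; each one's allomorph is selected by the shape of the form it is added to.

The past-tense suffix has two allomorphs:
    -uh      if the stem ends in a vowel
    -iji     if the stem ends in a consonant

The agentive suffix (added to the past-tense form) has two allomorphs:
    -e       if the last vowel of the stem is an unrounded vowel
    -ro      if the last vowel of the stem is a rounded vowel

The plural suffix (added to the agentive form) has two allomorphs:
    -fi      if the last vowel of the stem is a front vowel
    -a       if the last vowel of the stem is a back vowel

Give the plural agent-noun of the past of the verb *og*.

ogijiefi

The final sound of *og* is /g/, which is a consonant, so the past-tense suffix is -iji, giving *ogiji*.
The past-tense form *ogiji*: last vowel = /i/, an unrounded vowel → -e → *ogijie*.
The agentive form *ogijie*: last vowel = /e/, a front vowel → -fi → *ogijiefi*.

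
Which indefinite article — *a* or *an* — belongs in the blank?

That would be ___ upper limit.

an

The indefinite article is chosen by the initial *sound* of the following word, not its spelling.
*upper* begins with the sound /ʌ/ (u pronounced /ʌ/) — a vowel sound.
So the article is *an*: That would be an upper limit.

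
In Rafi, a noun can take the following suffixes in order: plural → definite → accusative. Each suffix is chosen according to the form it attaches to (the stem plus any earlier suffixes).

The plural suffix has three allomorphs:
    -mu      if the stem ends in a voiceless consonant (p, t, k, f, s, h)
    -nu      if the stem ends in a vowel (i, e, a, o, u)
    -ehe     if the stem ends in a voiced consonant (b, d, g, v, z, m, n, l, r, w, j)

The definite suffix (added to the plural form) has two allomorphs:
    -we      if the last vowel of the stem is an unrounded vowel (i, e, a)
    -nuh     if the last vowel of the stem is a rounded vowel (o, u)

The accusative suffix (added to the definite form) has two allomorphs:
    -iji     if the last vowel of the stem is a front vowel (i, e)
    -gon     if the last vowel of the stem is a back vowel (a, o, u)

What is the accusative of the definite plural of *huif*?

huifmunuhgon

*huif*: final sound = /f/, a voiceless consonant → -mu → *huifmu*.
The plural form *huifmu* — last vowel /u/ (a rounded vowel) → -nuh → *huifmunuh*.
Since the last vowel of the definite form *huifmunuh* is /u/ (a back vowel), it takes -gon, giving *huifmunuhgon*.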